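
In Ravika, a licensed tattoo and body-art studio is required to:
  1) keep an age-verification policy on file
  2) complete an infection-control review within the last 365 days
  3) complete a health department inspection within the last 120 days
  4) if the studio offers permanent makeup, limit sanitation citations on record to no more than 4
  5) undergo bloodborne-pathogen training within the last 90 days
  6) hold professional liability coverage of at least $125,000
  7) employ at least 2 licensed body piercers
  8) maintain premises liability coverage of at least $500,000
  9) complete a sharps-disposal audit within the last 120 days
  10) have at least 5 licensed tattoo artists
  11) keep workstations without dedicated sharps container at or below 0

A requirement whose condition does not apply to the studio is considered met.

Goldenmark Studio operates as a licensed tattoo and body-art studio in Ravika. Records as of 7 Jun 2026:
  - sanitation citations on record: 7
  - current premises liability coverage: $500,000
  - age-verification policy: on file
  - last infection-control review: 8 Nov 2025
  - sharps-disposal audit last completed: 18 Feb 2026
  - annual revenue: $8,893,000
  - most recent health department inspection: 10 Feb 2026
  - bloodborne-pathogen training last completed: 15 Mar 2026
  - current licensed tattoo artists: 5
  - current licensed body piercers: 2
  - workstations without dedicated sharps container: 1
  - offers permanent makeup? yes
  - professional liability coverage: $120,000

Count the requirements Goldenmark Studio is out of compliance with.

1. age-verification policy present → met
2. infection-control review 211 days ago vs limit 365 → met
3. health department inspection 117 days ago vs limit 120 → met
4. condition 'offers permanent makeup' holds; sanitation citations on record 7 > 4 → not met
5. bloodborne-pathogen training 84 days ago vs limit 90 → met
6. professional liability coverage $120,000 < $125,000 → not met
7. licensed body piercers 2 ≥ 2 → met
8. premises liability coverage $500,000 ≥ $500,000 → met
9. sharps-disposal audit 109 days ago vs limit 120 → met
10. licensed tattoo artists 5 ≥ 5 → met
11. workstations without dedicated sharps container 1 > 0 → not met
Not met: 3 of 11

3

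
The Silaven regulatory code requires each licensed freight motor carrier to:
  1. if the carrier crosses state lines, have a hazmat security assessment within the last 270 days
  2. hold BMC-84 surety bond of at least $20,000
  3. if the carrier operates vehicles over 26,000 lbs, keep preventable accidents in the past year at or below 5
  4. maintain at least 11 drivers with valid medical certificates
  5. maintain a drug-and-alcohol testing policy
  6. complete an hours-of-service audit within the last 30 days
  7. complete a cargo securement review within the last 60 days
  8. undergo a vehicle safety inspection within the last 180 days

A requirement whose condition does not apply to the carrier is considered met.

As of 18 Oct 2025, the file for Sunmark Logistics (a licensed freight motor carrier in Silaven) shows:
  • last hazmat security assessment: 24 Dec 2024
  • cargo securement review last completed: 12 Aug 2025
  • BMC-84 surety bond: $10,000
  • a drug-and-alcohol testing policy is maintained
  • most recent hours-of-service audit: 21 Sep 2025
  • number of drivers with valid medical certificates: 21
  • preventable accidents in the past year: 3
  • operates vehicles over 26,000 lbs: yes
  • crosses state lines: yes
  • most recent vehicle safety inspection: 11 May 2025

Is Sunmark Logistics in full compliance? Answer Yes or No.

1. condition 'crosses state lines' holds; hazmat security assessment 298 days ago vs limit 270 → not met
2. BMC-84 surety bond $10,000 < $20,000 → not met
3. condition 'operates vehicles over 26,000 lbs' holds; preventable accidents in the past year 3 ≤ 5 → met
4. drivers with valid medical certificates 21 ≥ 11 → met
5. drug-and-alcohol testing policy present → met
6. hours-of-service audit 27 days ago vs limit 30 → met
7. cargo securement review 67 days ago vs limit 60 → not met
8. vehicle safety inspection 160 days ago vs limit 180 → met
Not met: 1, 2, 7

No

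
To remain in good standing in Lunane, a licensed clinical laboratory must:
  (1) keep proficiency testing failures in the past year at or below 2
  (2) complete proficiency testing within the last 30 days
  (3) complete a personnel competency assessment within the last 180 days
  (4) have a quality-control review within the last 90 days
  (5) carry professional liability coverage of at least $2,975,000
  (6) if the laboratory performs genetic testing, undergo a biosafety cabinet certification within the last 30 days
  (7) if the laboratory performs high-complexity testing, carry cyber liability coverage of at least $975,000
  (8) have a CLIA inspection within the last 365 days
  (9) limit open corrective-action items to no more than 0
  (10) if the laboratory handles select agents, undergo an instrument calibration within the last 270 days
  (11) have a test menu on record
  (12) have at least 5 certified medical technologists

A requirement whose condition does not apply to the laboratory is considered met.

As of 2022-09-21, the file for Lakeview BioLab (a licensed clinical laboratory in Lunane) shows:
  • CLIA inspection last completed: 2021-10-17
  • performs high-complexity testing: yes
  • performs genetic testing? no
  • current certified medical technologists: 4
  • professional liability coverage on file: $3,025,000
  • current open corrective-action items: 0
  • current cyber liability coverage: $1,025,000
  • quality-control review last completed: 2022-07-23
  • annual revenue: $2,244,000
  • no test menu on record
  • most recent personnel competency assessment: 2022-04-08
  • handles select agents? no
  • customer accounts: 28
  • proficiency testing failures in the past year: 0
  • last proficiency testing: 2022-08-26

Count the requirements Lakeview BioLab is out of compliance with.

2

1. proficiency testing failures in the past year 0 ≤ 2 → met
2. proficiency testing 26 days ago vs limit 30 → met
3. personnel competency assessment 166 days ago vs limit 180 → met
4. quality-control review 60 days ago vs limit 90 → met
5. professional liability coverage $3,025,000 ≥ $2,975,000 → met
6. condition 'performs genetic testing' does not hold → requirement n/a → met
7. condition 'performs high-complexity testing' holds; cyber liability coverage $1,025,000 ≥ $975,000 → met
8. CLIA inspection 339 days ago vs limit 365 → met
9. open corrective-action items 0 ≤ 0 → met
10. condition 'handles select agents' does not hold → requirement n/a → met
11. test menu absent → not met
12. certified medical technologists 4 < 5 → not met
Not met: 2 of 12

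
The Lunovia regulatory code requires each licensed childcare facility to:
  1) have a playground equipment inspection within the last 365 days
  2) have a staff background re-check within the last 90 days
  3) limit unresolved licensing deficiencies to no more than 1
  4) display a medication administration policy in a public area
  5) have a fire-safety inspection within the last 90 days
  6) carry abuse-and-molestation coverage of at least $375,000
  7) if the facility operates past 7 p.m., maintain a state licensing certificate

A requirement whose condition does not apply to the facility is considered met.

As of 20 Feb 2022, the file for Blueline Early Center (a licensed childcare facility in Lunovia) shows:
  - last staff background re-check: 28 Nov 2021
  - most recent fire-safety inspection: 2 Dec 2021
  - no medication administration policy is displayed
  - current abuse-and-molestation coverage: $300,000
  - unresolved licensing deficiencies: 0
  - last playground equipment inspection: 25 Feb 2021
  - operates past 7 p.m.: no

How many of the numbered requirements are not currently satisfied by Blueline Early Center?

1. playground equipment inspection 360 days ago vs limit 365 → met
2. staff background re-check 84 days ago vs limit 90 → met
3. unresolved licensing deficiencies 0 ≤ 1 → met
4. medication administration policy absent → not met
5. fire-safety inspection 80 days ago vs limit 90 → met
6. abuse-and-molestation coverage $300,000 < $375,000 → not met
7. condition 'operates past 7 p.m.' does not hold → requirement n/a → met
Not met: 2 of 7

2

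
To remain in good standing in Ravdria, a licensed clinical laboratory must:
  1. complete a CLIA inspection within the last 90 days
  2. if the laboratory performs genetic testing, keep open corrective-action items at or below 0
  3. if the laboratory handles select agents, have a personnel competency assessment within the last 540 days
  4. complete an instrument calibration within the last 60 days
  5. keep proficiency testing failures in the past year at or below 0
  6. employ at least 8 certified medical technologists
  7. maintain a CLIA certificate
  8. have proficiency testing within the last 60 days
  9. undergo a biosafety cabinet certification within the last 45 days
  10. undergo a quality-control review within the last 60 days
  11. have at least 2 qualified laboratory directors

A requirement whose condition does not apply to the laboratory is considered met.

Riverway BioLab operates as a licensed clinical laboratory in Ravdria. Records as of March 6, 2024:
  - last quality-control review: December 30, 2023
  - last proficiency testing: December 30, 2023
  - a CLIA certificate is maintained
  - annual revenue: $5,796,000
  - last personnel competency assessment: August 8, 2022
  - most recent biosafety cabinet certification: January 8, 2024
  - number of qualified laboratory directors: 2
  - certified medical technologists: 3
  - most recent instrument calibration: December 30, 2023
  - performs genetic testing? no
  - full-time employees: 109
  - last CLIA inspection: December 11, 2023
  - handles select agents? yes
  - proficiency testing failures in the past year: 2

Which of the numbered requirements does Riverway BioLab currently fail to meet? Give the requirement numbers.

1. CLIA inspection 86 days ago vs limit 90 → met
2. condition 'performs genetic testing' does not hold → requirement n/a → met
3. condition 'handles select agents' holds; personnel competency assessment 576 days ago vs limit 540 → not met
4. instrument calibration 67 days ago vs limit 60 → not met
5. proficiency testing failures in the past year 2 > 0 → not met
6. certified medical technologists 3 < 8 → not met
7. CLIA certificate present → met
8. proficiency testing 67 days ago vs limit 60 → not met
9. biosafety cabinet certification 58 days ago vs limit 45 → not met
10. quality-control review 67 days ago vs limit 60 → not met
11. qualified laboratory directors 2 ≥ 2 → met
Not met: 3, 4, 5, 6, 8, 9, 10

3, 4, 5, 6, 8, 9, 10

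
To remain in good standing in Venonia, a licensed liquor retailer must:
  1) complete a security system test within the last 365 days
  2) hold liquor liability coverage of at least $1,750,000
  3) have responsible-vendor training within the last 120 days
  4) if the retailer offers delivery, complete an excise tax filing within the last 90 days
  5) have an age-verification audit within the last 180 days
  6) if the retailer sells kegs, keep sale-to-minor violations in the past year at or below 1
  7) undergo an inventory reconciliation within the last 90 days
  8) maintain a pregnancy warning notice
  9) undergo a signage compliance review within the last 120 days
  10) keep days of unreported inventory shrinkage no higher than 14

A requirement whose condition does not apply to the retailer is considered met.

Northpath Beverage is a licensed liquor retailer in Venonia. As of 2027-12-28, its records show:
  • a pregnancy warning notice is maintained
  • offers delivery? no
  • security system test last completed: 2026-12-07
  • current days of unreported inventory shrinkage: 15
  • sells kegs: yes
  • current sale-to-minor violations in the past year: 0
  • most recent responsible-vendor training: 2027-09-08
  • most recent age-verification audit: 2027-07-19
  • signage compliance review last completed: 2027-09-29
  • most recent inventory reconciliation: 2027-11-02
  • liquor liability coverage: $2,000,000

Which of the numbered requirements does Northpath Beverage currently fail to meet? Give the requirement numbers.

1, 10

1. security system test 386 days ago vs limit 365 → not met
2. liquor liability coverage $2,000,000 ≥ $1,750,000 → met
3. responsible-vendor training 111 days ago vs limit 120 → met
4. condition 'offers delivery' does not hold → requirement n/a → met
5. age-verification audit 162 days ago vs limit 180 → met
6. condition 'sells kegs' holds; sale-to-minor violations in the past year 0 ≤ 1 → met
7. inventory reconciliation 56 days ago vs limit 90 → met
8. pregnancy warning notice present → met
9. signage compliance review 90 days ago vs limit 120 → met
10. days of unreported inventory shrinkage 15 > 14 → not met
Not met: 1, 10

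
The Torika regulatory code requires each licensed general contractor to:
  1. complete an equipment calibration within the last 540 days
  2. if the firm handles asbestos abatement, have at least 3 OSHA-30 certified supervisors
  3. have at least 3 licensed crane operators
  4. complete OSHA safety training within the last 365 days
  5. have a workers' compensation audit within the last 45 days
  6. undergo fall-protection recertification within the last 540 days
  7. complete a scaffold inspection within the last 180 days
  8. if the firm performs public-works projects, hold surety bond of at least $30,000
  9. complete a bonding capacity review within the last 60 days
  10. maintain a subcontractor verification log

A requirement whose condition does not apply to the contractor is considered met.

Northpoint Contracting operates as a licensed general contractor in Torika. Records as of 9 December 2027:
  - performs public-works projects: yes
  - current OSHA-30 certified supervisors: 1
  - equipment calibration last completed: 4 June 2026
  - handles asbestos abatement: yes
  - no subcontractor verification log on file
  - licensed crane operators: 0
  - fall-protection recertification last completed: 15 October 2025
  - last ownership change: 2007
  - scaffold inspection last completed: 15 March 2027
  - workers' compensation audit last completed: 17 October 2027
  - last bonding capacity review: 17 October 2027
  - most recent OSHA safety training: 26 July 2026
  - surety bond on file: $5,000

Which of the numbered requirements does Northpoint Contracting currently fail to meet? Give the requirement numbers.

1. equipment calibration 553 days ago vs limit 540 → not met
2. condition 'handles asbestos abatement' holds; OSHA-30 certified supervisors 1 < 3 → not met
3. licensed crane operators 0 < 3 → not met
4. OSHA safety training 501 days ago vs limit 365 → not met
5. workers' compensation audit 53 days ago vs limit 45 → not met
6. fall-protection recertification 785 days ago vs limit 540 → not met
7. scaffold inspection 269 days ago vs limit 180 → not met
8. condition 'performs public-works projects' holds; surety bond $5,000 < $30,000 → not met
9. bonding capacity review 53 days ago vs limit 60 → met
10. subcontractor verification log absent → not met
Not met: 1, 2, 3, 4, 5, 6, 7, 8, 10

1, 2, 3, 4, 5, 6, 7, 8, 10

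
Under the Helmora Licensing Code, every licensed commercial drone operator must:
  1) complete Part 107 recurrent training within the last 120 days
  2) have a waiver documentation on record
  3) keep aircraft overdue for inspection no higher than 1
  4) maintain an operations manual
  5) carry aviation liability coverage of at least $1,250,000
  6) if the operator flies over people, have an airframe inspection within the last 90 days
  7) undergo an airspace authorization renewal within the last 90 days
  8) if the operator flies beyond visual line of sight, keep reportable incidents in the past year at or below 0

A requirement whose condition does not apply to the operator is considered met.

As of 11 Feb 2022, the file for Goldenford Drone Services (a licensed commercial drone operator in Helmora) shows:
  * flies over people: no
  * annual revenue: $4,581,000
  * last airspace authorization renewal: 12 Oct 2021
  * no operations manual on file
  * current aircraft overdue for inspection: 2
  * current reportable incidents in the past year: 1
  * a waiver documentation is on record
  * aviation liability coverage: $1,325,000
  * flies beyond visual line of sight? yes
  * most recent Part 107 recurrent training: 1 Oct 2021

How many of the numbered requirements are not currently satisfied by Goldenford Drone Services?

5

1. Part 107 recurrent training 133 days ago vs limit 120 → not met
2. waiver documentation present → met
3. aircraft overdue for inspection 2 > 1 → not met
4. operations manual absent → not met
5. aviation liability coverage $1,325,000 ≥ $1,250,000 → met
6. condition 'flies over people' does not hold → requirement n/a → met
7. airspace authorization renewal 122 days ago vs limit 90 → not met
8. condition 'flies beyond visual line of sight' holds; reportable incidents in the past year 1 > 0 → not met
Not met: 5 of 8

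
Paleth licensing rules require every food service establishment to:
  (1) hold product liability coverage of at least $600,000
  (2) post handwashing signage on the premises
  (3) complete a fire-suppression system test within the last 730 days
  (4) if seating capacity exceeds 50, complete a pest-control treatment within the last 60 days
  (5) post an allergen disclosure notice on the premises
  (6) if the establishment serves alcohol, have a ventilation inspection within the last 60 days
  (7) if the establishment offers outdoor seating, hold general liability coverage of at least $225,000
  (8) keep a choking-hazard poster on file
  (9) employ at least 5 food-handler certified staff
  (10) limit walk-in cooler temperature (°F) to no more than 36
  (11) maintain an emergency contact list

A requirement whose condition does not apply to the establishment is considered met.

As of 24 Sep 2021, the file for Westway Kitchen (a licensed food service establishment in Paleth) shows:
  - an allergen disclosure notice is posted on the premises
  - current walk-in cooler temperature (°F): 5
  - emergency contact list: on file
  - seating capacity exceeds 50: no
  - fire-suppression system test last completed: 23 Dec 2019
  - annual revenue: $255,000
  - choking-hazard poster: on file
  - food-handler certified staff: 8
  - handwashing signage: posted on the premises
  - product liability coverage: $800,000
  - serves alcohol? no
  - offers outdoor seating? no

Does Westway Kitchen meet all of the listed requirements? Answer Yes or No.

Yes

1. product liability coverage $800,000 ≥ $600,000 → met
2. handwashing signage present → met
3. fire-suppression system test 641 days ago vs limit 730 → met
4. condition 'seating capacity exceeds 50' does not hold → requirement n/a → met
5. allergen disclosure notice present → met
6. condition 'serves alcohol' does not hold → requirement n/a → met
7. condition 'offers outdoor seating' does not hold → requirement n/a → met
8. choking-hazard poster present → met
9. food-handler certified staff 8 ≥ 5 → met
10. walk-in cooler temperature (°F) 5 ≤ 36 → met
11. emergency contact list present → met
All met.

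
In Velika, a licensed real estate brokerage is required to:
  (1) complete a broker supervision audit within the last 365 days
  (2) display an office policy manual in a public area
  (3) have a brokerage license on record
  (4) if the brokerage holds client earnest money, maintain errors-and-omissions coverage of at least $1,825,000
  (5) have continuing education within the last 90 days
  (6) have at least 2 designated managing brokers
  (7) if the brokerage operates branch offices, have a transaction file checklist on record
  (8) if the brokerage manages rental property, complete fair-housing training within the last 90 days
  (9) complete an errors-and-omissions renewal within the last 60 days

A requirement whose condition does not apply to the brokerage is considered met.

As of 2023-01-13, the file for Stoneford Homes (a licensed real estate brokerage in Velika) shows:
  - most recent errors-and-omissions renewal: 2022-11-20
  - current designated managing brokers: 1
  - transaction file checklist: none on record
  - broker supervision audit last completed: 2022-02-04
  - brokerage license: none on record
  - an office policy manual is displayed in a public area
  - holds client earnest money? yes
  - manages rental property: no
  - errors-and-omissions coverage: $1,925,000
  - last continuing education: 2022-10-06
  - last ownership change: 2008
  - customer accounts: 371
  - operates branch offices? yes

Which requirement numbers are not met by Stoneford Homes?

3, 5, 6, 7

1. broker supervision audit 343 days ago vs limit 365 → met
2. office policy manual present → met
3. brokerage license absent → not met
4. condition 'holds client earnest money' holds; errors-and-omissions coverage $1,925,000 ≥ $1,825,000 → met
5. continuing education 99 days ago vs limit 90 → not met
6. designated managing brokers 1 < 2 → not met
7. condition 'operates branch offices' holds; transaction file checklist absent → not met
8. condition 'manages rental property' does not hold → requirement n/a → met
9. errors-and-omissions renewal 54 days ago vs limit 60 → met
Not met: 3, 5, 6, 7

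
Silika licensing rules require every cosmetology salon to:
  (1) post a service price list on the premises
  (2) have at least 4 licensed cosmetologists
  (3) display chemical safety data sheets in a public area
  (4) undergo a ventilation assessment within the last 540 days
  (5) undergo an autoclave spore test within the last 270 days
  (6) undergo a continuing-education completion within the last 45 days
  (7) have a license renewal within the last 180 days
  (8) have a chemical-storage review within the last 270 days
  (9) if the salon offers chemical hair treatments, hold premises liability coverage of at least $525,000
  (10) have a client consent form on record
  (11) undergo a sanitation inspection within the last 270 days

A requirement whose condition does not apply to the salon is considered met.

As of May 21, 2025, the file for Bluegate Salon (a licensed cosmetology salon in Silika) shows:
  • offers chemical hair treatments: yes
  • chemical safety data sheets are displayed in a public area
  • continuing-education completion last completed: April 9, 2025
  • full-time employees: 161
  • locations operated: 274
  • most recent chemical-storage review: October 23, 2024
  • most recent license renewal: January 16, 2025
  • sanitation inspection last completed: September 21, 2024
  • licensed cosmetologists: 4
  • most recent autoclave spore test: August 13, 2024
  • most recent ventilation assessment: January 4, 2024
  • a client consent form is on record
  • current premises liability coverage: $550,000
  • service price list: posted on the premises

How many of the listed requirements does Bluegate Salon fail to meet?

1. service price list present → met
2. licensed cosmetologists 4 ≥ 4 → met
3. chemical safety data sheets present → met
4. ventilation assessment 503 days ago vs limit 540 → met
5. autoclave spore test 281 days ago vs limit 270 → not met
6. continuing-education completion 42 days ago vs limit 45 → met
7. license renewal 125 days ago vs limit 180 → met
8. chemical-storage review 210 days ago vs limit 270 → met
9. condition 'offers chemical hair treatments' holds; premises liability coverage $550,000 ≥ $525,000 → met
10. client consent form present → met
11. sanitation inspection 242 days ago vs limit 270 → met
Not met: 1 of 11

1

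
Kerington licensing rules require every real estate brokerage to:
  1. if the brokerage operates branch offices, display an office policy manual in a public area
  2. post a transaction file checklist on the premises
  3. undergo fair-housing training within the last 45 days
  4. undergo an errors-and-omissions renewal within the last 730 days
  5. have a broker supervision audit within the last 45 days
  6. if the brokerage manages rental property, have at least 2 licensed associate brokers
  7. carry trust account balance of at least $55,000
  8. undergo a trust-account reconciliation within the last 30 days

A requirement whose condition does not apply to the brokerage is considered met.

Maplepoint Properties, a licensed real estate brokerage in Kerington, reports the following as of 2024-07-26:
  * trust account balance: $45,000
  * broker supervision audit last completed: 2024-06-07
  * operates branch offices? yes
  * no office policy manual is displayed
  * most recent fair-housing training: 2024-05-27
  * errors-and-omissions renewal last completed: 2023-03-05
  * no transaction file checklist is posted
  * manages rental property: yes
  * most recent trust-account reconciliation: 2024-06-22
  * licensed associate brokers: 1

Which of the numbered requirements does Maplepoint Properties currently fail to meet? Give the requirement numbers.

1. condition 'operates branch offices' holds; office policy manual absent → not met
2. transaction file checklist absent → not met
3. fair-housing training 60 days ago vs limit 45 → not met
4. errors-and-omissions renewal 509 days ago vs limit 730 → met
5. broker supervision audit 49 days ago vs limit 45 → not met
6. condition 'manages rental property' holds; licensed associate brokers 1 < 2 → not met
7. trust account balance $45,000 < $55,000 → not met
8. trust-account reconciliation 34 days ago vs limit 30 → not met
Not met: 1, 2, 3, 5, 6, 7, 8

1, 2, 3, 5, 6, 7, 8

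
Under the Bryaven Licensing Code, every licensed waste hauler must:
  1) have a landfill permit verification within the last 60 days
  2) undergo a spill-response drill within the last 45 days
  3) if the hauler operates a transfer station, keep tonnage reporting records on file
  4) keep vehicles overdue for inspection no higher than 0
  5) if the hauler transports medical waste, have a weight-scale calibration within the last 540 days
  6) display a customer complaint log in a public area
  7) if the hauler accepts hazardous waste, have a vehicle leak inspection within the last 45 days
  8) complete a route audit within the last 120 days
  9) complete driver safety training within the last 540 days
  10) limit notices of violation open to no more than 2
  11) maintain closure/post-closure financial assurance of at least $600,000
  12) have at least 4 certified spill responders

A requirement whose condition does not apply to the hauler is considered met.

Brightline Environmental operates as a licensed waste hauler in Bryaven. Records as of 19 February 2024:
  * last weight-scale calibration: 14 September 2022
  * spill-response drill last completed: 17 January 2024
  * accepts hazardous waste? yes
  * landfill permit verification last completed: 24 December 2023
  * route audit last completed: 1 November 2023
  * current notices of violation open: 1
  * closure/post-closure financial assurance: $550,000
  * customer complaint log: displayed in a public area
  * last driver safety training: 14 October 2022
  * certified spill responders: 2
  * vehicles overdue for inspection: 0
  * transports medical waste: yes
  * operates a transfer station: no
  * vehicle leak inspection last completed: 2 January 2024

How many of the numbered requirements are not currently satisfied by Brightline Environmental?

1. landfill permit verification 57 days ago vs limit 60 → met
2. spill-response drill 33 days ago vs limit 45 → met
3. condition 'operates a transfer station' does not hold → requirement n/a → met
4. vehicles overdue for inspection 0 ≤ 0 → met
5. condition 'transports medical waste' holds; weight-scale calibration 523 days ago vs limit 540 → met
6. customer complaint log present → met
7. condition 'accepts hazardous waste' holds; vehicle leak inspection 48 days ago vs limit 45 → not met
8. route audit 110 days ago vs limit 120 → met
9. driver safety training 493 days ago vs limit 540 → met
10. notices of violation open 1 ≤ 2 → met
11. closure/post-closure financial assurance $550,000 < $600,000 → not met
12. certified spill responders 2 < 4 → not met
Not met: 3 of 12

3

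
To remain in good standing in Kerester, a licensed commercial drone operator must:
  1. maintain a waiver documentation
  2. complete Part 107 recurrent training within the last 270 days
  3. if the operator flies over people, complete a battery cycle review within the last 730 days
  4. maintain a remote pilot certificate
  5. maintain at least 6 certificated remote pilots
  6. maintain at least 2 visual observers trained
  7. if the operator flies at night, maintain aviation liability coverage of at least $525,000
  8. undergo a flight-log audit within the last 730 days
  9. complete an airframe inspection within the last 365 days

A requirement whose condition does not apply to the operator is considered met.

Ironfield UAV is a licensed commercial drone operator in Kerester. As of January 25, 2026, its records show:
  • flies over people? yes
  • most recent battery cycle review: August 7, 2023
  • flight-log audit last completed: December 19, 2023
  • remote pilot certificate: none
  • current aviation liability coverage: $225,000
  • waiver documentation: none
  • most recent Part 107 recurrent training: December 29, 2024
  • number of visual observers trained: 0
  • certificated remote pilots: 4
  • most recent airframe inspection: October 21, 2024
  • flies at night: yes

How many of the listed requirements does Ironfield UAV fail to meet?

1. waiver documentation absent → not met
2. Part 107 recurrent training 392 days ago vs limit 270 → not met
3. condition 'flies over people' holds; battery cycle review 902 days ago vs limit 730 → not met
4. remote pilot certificate absent → not met
5. certificated remote pilots 4 < 6 → not met
6. visual observers trained 0 < 2 → not met
7. condition 'flies at night' holds; aviation liability coverage $225,000 < $525,000 → not met
8. flight-log audit 768 days ago vs limit 730 → not met
9. airframe inspection 461 days ago vs limit 365 → not met
Not met: 9 of 9

9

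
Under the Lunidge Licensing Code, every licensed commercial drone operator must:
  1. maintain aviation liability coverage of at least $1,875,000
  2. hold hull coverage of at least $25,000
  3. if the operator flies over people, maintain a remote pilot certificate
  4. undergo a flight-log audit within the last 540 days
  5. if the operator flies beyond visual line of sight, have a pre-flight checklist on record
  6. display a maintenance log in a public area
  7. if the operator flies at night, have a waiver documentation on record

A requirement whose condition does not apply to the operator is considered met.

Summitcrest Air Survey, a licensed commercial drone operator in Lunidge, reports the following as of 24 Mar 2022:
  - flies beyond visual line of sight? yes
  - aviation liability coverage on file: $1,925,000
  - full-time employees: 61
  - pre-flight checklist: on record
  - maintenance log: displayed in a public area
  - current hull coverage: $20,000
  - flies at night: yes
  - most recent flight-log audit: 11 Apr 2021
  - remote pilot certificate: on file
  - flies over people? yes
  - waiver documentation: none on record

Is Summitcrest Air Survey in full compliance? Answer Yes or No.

1. aviation liability coverage $1,925,000 ≥ $1,875,000 → met
2. hull coverage $20,000 < $25,000 → not met
3. condition 'flies over people' holds; remote pilot certificate present → met
4. flight-log audit 347 days ago vs limit 540 → met
5. condition 'flies beyond visual line of sight' holds; pre-flight checklist present → met
6. maintenance log present → met
7. condition 'flies at night' holds; waiver documentation absent → not met
Not met: 2, 7

No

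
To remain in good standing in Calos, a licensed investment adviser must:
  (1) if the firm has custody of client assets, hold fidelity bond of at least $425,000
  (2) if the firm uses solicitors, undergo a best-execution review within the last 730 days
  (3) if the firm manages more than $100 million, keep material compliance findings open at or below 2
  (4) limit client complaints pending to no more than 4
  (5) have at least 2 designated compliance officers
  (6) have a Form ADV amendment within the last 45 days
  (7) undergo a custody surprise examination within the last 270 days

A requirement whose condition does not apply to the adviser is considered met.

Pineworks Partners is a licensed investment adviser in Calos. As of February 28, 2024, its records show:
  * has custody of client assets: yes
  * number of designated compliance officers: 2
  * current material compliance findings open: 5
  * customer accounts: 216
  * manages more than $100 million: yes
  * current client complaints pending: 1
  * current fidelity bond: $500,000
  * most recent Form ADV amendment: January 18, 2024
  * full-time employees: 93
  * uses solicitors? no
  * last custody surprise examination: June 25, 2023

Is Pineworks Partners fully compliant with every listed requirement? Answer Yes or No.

1. condition 'has custody of client assets' holds; fidelity bond $500,000 ≥ $425,000 → met
2. condition 'uses solicitors' does not hold → requirement n/a → met
3. condition 'manages more than $100 million' holds; material compliance findings open 5 > 2 → not met
4. client complaints pending 1 ≤ 4 → met
5. designated compliance officers 2 ≥ 2 → met
6. Form ADV amendment 41 days ago vs limit 45 → met
7. custody surprise examination 248 days ago vs limit 270 → met
Not met: 3

No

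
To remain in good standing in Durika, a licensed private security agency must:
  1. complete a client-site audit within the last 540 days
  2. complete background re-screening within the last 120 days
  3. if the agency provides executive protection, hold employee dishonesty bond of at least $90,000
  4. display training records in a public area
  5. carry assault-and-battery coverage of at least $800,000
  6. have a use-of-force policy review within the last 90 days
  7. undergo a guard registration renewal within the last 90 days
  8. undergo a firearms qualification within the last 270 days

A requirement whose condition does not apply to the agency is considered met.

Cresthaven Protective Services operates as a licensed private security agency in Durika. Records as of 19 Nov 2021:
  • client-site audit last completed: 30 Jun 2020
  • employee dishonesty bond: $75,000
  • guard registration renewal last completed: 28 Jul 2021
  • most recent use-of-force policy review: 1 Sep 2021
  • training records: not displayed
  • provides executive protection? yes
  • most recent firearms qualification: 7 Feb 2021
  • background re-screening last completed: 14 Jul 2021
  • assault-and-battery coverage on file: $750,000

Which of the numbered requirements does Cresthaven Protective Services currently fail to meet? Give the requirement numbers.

1. client-site audit 507 days ago vs limit 540 → met
2. background re-screening 128 days ago vs limit 120 → not met
3. condition 'provides executive protection' holds; employee dishonesty bond $75,000 < $90,000 → not met
4. training records absent → not met
5. assault-and-battery coverage $750,000 < $800,000 → not met
6. use-of-force policy review 79 days ago vs limit 90 → met
7. guard registration renewal 114 days ago vs limit 90 → not met
8. firearms qualification 285 days ago vs limit 270 → not met
Not met: 2, 3, 4, 5, 7, 8

2, 3, 4, 5, 7, 8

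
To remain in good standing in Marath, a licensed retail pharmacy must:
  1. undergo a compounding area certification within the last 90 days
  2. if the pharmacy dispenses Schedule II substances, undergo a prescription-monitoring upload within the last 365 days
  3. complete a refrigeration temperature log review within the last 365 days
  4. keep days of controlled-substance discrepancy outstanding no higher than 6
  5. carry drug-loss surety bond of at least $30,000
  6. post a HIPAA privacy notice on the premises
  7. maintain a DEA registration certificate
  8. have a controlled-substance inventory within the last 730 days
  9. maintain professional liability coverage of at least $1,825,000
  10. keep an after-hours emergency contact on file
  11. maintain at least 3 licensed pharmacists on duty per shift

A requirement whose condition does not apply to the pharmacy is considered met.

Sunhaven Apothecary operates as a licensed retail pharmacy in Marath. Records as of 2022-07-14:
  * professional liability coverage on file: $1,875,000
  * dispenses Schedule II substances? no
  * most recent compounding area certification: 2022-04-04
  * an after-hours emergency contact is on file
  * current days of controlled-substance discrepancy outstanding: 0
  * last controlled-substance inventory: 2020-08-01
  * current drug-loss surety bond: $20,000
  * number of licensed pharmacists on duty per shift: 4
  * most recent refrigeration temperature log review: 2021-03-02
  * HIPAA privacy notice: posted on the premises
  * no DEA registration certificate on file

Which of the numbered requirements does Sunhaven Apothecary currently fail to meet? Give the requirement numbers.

1, 3, 5, 7

1. compounding area certification 101 days ago vs limit 90 → not met
2. condition 'dispenses Schedule II substances' does not hold → requirement n/a → met
3. refrigeration temperature log review 499 days ago vs limit 365 → not met
4. days of controlled-substance discrepancy outstanding 0 ≤ 6 → met
5. drug-loss surety bond $20,000 < $30,000 → not met
6. HIPAA privacy notice present → met
7. DEA registration certificate absent → not met
8. controlled-substance inventory 712 days ago vs limit 730 → met
9. professional liability coverage $1,875,000 ≥ $1,825,000 → met
10. after-hours emergency contact present → met
11. licensed pharmacists on duty per shift 4 ≥ 3 → met
Not met: 1, 3, 5, 7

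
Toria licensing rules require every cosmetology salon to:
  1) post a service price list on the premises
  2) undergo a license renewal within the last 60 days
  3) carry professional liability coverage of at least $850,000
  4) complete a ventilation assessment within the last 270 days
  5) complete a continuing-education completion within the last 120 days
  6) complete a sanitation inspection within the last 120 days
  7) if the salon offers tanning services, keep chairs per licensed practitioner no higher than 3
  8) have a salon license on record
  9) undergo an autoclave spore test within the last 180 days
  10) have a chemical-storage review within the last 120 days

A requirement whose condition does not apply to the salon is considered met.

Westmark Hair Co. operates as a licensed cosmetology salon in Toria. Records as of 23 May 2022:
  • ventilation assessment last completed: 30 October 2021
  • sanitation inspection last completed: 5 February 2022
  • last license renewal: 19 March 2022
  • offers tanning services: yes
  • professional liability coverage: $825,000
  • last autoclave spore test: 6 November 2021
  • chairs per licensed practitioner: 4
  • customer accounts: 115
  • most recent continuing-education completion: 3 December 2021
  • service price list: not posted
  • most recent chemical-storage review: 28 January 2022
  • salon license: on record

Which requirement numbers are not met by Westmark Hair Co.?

1, 2, 3, 5, 7, 9

1. service price list absent → not met
2. license renewal 65 days ago vs limit 60 → not met
3. professional liability coverage $825,000 < $850,000 → not met
4. ventilation assessment 205 days ago vs limit 270 → met
5. continuing-education completion 171 days ago vs limit 120 → not met
6. sanitation inspection 107 days ago vs limit 120 → met
7. condition 'offers tanning services' holds; chairs per licensed practitioner 4 > 3 → not met
8. salon license present → met
9. autoclave spore test 198 days ago vs limit 180 → not met
10. chemical-storage review 115 days ago vs limit 120 → met
Not met: 1, 2, 3, 5, 7, 9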